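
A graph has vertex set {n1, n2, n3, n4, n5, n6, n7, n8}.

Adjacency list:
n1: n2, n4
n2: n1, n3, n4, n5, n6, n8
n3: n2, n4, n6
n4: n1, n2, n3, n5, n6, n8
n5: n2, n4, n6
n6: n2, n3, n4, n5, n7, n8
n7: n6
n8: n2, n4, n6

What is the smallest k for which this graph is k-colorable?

4

n2, n3, n4, n6 are mutually adjacent (a clique of size 4), so at least 4 colors are needed.
4 colors suffice: color 1 → {n4, n7}; color 2 → {n2}; color 3 → {n1, n6}; color 4 → {n3, n5, n8}. Each edge has distinct colors on its endpoints.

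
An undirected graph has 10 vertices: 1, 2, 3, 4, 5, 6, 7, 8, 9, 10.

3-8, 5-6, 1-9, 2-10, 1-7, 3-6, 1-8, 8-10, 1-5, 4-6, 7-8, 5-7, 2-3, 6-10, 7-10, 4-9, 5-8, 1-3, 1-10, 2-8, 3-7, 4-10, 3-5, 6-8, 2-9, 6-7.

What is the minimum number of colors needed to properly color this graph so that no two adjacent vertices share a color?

5

1, 3, 5, 7, 8 form a clique, so at least 5 colors are needed.
5 colors suffice: color red → {8, 9}; color blue → {3, 10}; color green → {2, 4, 7}; color yellow → {1, 6}; color purple → {5}. Every edge joins two different colors.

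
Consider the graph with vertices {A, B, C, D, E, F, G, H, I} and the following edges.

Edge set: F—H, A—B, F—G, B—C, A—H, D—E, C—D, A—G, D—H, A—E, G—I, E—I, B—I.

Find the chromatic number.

The cycle H-A-B-C-D-H has odd length 5, so it cannot be 2-colored; at least 3 colors are needed.
3 colors suffice: color 1 → {A, D, F, I}; color 2 → {B, E, G, H}; color 3 → {C}. Every edge joins two different colors.

3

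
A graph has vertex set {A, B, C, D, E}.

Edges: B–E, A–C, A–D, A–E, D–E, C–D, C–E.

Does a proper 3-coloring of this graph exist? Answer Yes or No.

No

A, C, D, E are mutually adjacent (a clique of size 4), so at least 4 colors are needed.
So 3 colors are not enough.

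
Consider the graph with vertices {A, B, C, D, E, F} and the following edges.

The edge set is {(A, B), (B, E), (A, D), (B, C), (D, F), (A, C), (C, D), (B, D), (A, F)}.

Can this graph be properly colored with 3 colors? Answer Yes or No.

No

A, B, C, D are pairwise adjacent (a clique of size 4), so at least 4 colors are needed.
So 3 colors are not enough.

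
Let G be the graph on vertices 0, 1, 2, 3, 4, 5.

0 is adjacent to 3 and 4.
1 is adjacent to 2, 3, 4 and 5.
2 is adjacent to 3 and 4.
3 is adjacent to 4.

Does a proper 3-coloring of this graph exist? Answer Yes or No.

1, 2, 3, 4 are mutually adjacent (a clique of size 4), so at least 4 colors are needed.
So 3 colors are not enough.

No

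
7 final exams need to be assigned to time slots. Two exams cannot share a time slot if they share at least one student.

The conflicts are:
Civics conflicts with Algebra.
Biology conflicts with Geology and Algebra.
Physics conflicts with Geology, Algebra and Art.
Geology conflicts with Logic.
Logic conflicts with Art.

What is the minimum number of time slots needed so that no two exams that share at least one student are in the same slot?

Civics and Algebra conflict, so at least 2 time slots are needed.
2 time slots suffice: Civics=2, Biology=2, Physics=2, Geology=1, Algebra=1, Logic=2, Art=1. No two conflicting exams share a time slot.

2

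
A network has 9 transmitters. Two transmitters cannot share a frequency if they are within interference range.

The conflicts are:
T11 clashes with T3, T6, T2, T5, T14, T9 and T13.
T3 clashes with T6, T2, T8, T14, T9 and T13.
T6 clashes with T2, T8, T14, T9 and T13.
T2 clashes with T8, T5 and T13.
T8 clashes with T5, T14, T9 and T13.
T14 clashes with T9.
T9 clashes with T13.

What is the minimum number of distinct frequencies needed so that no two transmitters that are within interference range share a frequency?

5

T3, T6, T2, T8, T13 are mutually in conflict, so at least 5 frequencies are needed.
Using 5 frequencies: T11=1, T3=2, T6=3, T2=4, T8=1, T5=2, T14=5, T9=4, T13=5. Every pair that conflicts lands in different frequencies.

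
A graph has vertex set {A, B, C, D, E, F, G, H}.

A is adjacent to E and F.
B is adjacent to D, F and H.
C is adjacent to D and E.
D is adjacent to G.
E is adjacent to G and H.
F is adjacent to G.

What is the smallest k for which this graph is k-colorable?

3

The cycle C-D-B-H-E-C has odd length 5, so it cannot be 2-colored; at least 3 colors are needed.
One proper 3-coloring: A=3, B=1, C=3, D=2, E=1, F=2, G=3, H=2. No two adjacent vertices share a color.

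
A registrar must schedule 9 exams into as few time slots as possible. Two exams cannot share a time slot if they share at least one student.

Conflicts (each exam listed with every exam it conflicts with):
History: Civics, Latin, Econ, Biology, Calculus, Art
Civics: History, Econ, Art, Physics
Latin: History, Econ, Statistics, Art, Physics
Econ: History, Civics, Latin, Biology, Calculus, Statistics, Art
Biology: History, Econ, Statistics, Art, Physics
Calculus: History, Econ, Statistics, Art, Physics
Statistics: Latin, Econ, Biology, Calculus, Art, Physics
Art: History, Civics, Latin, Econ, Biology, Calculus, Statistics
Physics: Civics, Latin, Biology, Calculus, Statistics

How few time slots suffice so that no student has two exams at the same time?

Latin, Econ, Statistics, Art all conflict with each other, so at least 4 time slots are needed.
4 time slots suffice: History=3, Civics=4, Latin=4, Econ=2, Biology=4, Calculus=4, Statistics=3, Art=1, Physics=1. No two conflicting exams share a time slot.

4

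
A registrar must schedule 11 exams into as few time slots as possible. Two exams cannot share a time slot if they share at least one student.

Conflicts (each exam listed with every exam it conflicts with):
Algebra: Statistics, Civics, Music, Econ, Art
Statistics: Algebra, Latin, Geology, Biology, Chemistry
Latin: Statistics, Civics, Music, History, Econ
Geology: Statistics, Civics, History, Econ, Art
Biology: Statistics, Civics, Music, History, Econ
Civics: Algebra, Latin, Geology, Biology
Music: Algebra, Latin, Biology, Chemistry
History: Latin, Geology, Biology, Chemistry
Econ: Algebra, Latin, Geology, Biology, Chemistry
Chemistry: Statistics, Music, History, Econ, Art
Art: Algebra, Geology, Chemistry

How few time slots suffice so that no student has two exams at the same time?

2

Econ and Chemistry conflict, so at least 2 time slots are needed.
Using 2 time slots: Algebra=1, Statistics=2, Latin=1, Geology=1, Biology=1, Civics=2, Music=2, History=2, Econ=2, Chemistry=1, Art=2. Each listed conflict is separated.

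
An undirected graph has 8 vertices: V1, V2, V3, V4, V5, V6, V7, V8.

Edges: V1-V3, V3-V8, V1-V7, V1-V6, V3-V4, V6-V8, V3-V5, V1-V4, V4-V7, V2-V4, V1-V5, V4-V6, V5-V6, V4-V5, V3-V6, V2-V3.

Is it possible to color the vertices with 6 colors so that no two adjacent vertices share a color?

The chromatic number is 5. V1, V3, V4, V5, V6 are pairwise adjacent (a clique of size 5), so at least 5 colors are needed.
5 colors suffice: color R → {V4, V8}; color B → {V3, V7}; color G → {V2, V6}; color Y → {V1}; color P → {V5}.
Since 6 ≥ 5, a proper 6-coloring certainly exists.

Yes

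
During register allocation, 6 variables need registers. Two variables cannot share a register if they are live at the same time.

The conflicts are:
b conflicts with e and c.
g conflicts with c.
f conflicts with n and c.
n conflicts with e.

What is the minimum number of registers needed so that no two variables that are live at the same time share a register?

The cycle c-b-e-n-f-c has odd length 5, so it cannot be 2-colored; at least 3 registers are needed.
3 registers suffice: b=2, g=2, f=3, n=2, e=1, c=1. No two conflicting variables share a register.

3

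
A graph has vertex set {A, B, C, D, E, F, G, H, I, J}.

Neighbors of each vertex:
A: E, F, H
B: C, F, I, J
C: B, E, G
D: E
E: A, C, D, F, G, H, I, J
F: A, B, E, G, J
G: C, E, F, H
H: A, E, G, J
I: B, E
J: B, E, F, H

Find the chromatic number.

C, E, G are mutually adjacent, so at least 3 colors are needed.
3 colors suffice: A=3, B=1, C=2, D=2, E=1, F=2, G=3, H=2, I=2, J=3. Every edge joins two different colors.

3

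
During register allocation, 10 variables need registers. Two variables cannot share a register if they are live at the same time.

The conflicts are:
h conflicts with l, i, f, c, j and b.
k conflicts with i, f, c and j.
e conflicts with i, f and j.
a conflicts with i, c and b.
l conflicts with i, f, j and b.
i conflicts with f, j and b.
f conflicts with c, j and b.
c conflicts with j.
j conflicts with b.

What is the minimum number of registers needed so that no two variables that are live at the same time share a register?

6

h, l, i, f, j, b pairwise conflict, so at least 6 registers are needed.
A valid assignment using 6 registers: h=4, k=4, e=4, a=1, l=6, i=2, f=3, c=2, j=1, b=5. No two conflicting variables share a register.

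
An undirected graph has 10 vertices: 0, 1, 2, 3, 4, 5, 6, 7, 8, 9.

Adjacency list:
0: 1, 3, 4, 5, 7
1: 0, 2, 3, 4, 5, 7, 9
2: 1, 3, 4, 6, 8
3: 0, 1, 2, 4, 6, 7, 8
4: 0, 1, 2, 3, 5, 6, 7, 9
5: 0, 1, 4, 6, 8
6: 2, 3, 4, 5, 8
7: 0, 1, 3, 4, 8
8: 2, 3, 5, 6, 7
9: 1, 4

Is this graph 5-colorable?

Yes

The chromatic number is 5. 0, 1, 3, 4, 7 form a clique, so at least 5 colors are needed.
5 colors suffice: color red → {4, 8}; color blue → {1, 6}; color green → {3, 5, 9}; color yellow → {2, 7}; color purple → {0}.
That is already a proper 5-coloring.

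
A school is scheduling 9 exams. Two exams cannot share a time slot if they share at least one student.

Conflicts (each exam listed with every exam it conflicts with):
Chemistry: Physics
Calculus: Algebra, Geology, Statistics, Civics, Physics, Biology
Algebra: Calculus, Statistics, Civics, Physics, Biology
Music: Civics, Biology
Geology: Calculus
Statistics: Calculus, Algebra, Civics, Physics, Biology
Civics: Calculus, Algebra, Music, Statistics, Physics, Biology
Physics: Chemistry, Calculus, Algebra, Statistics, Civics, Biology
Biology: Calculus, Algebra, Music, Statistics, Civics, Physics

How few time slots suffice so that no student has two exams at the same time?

Calculus, Algebra, Statistics, Civics, Physics, Biology are mutually in conflict, so at least 6 time slots are needed.
6 time slots suffice: time slot 1 → {Chemistry, Geology, Biology}; time slot 2 → {Music, Physics}; time slot 3 → {Civics}; time slot 4 → {Calculus}; time slot 5 → {Algebra}; time slot 6 → {Statistics}. Each listed conflict is separated.

6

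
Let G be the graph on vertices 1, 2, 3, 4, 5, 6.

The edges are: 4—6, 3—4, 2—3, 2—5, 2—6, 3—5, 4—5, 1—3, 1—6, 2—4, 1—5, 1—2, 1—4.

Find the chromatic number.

5

1, 2, 3, 4, 5 are mutually adjacent (a clique of size 5), so at least 5 colors are needed.
5 colors suffice: color a → {4}; color b → {1}; color c → {2}; color d → {5, 6}; color e → {3}. Every edge joins two different colors.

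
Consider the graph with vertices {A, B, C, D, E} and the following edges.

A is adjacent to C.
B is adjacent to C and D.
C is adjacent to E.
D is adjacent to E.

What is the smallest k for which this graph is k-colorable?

A and C are adjacent, so at least 2 colors are needed.
One proper 2-coloring: A=2, B=2, C=1, D=1, E=2. Each edge has distinct colors on its endpoints.

2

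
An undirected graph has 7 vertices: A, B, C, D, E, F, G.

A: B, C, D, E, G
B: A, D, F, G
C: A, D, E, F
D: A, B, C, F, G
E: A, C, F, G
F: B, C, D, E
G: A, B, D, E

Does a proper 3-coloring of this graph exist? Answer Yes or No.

A, B, D, G form a clique, so at least 4 colors are needed.
So 3 colors are not enough.

No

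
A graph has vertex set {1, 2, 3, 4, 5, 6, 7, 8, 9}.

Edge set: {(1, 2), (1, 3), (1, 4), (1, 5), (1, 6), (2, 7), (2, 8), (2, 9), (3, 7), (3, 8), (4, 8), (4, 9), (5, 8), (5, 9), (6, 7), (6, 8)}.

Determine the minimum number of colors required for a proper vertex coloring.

2 and 8 are adjacent, so at least 2 colors are needed.
2 colors suffice: color red → {1, 7, 8, 9}; color blue → {2, 3, 4, 5, 6}. Each edge has distinct colors on its endpoints.

2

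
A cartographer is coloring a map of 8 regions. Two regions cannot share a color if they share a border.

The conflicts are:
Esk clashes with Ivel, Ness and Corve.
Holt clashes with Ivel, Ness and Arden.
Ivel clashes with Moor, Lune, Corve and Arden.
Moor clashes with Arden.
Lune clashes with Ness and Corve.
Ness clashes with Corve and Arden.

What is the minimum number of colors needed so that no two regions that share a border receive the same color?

3

Lune, Ness, Corve pairwise conflict, so at least 3 colors are needed.
3 colors suffice: color 1 → {Ivel, Ness}; color 2 → {Corve, Arden}; color 3 → {Esk, Holt, Moor, Lune}. Each listed conflict is separated.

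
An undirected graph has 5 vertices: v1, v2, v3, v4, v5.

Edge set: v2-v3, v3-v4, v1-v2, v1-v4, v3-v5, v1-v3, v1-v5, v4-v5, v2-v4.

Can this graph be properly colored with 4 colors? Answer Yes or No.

The chromatic number is 4. v1, v3, v4, v5 are pairwise adjacent (a clique of size 4), so at least 4 colors are needed.
A valid assignment using 4 colors: v1=1, v2=4, v3=3, v4=2, v5=4.
That is already a proper 4-coloring.

Yes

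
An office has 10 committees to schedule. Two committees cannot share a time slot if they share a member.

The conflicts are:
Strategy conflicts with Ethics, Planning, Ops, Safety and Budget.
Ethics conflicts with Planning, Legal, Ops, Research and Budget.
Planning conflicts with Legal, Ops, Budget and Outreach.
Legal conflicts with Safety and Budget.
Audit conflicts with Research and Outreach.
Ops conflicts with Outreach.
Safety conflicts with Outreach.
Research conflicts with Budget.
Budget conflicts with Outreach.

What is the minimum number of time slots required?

4

Strategy, Ethics, Planning, Budget are mutually in conflict, so at least 4 time slots are needed.
Using 4 time slots: Strategy=4, Ethics=1, Planning=3, Legal=4, Audit=2, Ops=2, Safety=2, Research=3, Budget=2, Outreach=1. Every pair that conflicts lands in different time slots.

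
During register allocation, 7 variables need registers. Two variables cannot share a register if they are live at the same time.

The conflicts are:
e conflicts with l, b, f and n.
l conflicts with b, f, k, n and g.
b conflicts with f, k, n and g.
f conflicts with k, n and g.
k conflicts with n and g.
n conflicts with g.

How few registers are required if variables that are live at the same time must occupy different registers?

l, b, f, k, n, g pairwise conflict, so at least 6 registers are needed.
6 registers suffice: e=5, l=2, b=1, f=3, k=6, n=4, g=5. Each listed conflict is separated.

6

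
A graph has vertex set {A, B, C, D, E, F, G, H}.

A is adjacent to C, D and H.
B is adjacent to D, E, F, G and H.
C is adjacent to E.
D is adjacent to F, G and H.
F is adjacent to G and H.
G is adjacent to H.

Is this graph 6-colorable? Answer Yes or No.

The chromatic number is 5. B, D, F, G, H are mutually adjacent (a clique of size 5), so at least 5 colors are needed.
5 colors suffice: A=2, B=2, C=3, D=1, E=1, F=5, G=4, H=3.
Since 6 ≥ 5, a proper 6-coloring certainly exists.

Yes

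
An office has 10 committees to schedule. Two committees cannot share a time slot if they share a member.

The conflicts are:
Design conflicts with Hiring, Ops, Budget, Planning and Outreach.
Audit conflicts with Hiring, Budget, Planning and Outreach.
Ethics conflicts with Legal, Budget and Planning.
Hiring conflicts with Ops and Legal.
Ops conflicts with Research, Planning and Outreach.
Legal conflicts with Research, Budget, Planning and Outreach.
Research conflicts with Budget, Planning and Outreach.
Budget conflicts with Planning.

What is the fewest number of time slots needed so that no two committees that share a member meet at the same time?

Ethics, Legal, Budget, Planning are mutually in conflict, so at least 4 time slots are needed.
4 time slots suffice: time slot 1 → {Hiring, Planning, Outreach}; time slot 2 → {Audit, Ops, Legal}; time slot 3 → {Budget}; time slot 4 → {Design, Ethics, Research}. No two conflicting committees share a time slot.

4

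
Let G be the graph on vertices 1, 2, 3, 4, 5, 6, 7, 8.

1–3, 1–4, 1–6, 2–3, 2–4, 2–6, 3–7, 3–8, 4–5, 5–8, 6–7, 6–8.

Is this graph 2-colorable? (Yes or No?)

The cycle 4-1-6-8-5-4 has odd length 5, so it cannot be 2-colored; at least 3 colors are needed.
So 2 colors are not enough.

No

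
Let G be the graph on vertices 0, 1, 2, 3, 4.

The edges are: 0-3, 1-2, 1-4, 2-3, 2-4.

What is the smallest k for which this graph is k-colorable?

1, 2, 4 are pairwise adjacent, so at least 3 colors are needed.
3 colors suffice: 0=red, 1=green, 2=red, 3=blue, 4=blue. No two adjacent vertices share a color.

3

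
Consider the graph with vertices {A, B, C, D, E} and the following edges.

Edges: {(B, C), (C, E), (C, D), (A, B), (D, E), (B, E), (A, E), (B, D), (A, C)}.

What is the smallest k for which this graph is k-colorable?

B, C, D, E are pairwise adjacent (a clique of size 4), so at least 4 colors are needed.
4 colors suffice: color 1 → {E}; color 2 → {B}; color 3 → {C}; color 4 → {A, D}. Each edge has distinct colors on its endpoints.

4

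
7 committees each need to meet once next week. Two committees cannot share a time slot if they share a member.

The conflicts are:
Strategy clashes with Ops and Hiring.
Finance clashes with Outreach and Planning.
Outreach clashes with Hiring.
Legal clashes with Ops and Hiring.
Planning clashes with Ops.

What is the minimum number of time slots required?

2

Finance and Planning conflict, so at least 2 time slots are needed.
2 time slots suffice: time slot 1 → {Finance, Ops, Hiring}; time slot 2 → {Strategy, Outreach, Legal, Planning}. Every pair that conflicts lands in different time slots.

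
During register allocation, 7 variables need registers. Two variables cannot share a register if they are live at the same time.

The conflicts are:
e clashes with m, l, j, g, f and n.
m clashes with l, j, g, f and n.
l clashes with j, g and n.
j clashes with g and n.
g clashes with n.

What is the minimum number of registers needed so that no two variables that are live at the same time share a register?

6

e, m, l, j, g, n are mutually in conflict, so at least 6 registers are needed.
6 registers suffice: register 1 → {e}; register 2 → {m}; register 3 → {l, f}; register 4 → {j}; register 5 → {n}; register 6 → {g}. Every pair that conflicts lands in different registers.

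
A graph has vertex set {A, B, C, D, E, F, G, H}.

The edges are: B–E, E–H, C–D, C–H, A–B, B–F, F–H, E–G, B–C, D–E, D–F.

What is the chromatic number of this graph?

C and H are adjacent, so at least 2 colors are needed.
A valid assignment using 2 colors: A=1, B=2, C=1, D=2, E=1, F=1, G=2, H=2. No two adjacent vertices share a color.

2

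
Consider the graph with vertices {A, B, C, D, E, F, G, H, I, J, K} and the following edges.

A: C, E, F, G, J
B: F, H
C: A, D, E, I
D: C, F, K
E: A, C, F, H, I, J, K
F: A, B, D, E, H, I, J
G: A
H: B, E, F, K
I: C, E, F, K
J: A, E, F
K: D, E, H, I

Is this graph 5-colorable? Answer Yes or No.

The chromatic number is 4. A, E, F, J are pairwise adjacent (a clique of size 4), so at least 4 colors are needed.
One proper 4-coloring: A=green, B=red, C=blue, D=red, E=red, F=blue, G=red, H=green, I=green, J=yellow, K=blue.
Since 5 ≥ 4, a proper 5-coloring certainly exists.

Yes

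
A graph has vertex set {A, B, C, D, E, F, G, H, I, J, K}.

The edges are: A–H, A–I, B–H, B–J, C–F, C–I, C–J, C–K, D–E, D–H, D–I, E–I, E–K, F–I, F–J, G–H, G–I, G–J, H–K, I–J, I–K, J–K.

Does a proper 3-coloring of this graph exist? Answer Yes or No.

No

C, I, J, K form a clique, so at least 4 colors are needed.
So 3 colors are not enough.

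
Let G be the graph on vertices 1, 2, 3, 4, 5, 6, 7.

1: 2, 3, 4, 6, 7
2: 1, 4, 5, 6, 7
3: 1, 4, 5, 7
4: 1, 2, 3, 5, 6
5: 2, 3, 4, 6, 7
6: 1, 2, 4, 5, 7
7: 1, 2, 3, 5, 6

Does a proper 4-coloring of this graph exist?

The chromatic number is 4. 1, 2, 4, 6 form a clique, so at least 4 colors are needed.
4 colors suffice: color red → {4, 7}; color blue → {1, 5}; color green → {3, 6}; color yellow → {2}.
That is already a proper 4-coloring.

Yes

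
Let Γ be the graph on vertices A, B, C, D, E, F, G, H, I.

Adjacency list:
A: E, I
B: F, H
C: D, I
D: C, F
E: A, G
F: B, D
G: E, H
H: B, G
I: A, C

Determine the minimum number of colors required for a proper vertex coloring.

3

The cycle A-E-G-H-B-F-D-C-I-A has odd length 9, so it cannot be 2-colored; at least 3 colors are needed.
3 colors suffice: color 1 → {B, D, G, I}; color 2 → {A, C, F, H}; color 3 → {E}. Each edge has distinct colors on its endpoints.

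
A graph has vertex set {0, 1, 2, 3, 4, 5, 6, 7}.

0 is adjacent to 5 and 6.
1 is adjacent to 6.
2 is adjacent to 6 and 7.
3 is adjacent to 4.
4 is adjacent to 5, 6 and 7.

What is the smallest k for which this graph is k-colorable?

2

1 and 6 are adjacent, so at least 2 colors are needed.
2 colors suffice: color a → {3, 5, 6, 7}; color b → {0, 1, 2, 4}. Each edge has distinct colors on its endpoints.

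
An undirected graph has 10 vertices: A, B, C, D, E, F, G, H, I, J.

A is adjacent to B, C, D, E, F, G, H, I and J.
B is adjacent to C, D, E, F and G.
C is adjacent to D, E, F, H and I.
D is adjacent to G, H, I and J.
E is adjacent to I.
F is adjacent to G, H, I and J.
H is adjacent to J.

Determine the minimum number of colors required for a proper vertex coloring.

4

A, B, C, F are pairwise adjacent (a clique of size 4), so at least 4 colors are needed.
One proper 4-coloring: A=1, B=4, C=3, D=2, E=2, F=2, G=3, H=4, I=4, J=3. Every edge joins two different colors.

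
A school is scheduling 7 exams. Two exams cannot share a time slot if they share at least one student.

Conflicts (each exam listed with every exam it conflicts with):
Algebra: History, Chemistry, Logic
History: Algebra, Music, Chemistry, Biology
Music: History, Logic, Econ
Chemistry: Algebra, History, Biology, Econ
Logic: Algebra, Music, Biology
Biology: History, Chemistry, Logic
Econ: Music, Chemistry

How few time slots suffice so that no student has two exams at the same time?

3

Algebra, History, Chemistry all conflict with each other, so at least 3 time slots are needed.
3 time slots suffice: time slot 1 → {Chemistry, Logic}; time slot 2 → {History, Econ}; time slot 3 → {Algebra, Music, Biology}. Every pair that conflicts lands in different time slots.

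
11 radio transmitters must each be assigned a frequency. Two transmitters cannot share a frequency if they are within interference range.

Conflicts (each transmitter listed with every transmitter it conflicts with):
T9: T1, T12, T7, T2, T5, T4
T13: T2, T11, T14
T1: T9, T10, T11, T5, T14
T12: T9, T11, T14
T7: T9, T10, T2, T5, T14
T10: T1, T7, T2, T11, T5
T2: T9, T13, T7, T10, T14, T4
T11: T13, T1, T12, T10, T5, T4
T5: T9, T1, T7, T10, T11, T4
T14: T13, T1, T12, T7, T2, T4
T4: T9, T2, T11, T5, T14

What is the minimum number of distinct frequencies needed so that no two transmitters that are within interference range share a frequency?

T1, T10, T11, T5 all conflict with each other, so at least 4 frequencies are needed.
Using 4 frequencies: T9=2, T13=3, T1=4, T12=3, T7=4, T10=2, T2=1, T11=1, T5=3, T14=2, T4=4. Every pair that conflicts lands in different frequencies.

4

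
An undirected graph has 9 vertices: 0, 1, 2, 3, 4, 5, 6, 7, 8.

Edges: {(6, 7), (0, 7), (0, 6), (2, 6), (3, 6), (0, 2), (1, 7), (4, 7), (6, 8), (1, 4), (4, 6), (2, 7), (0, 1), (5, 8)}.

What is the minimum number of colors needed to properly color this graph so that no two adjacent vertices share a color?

4

0, 2, 6, 7 form a clique, so at least 4 colors are needed.
4 colors suffice: color a → {1, 5, 6}; color b → {3, 7, 8}; color c → {0, 4}; color d → {2}. Each edge has distinct colors on its endpoints.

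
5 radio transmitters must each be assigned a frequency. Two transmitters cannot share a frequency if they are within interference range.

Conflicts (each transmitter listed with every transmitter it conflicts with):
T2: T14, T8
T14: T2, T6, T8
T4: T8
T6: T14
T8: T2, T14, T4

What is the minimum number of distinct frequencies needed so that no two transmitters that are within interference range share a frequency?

T2, T14, T8 are mutually in conflict, so at least 3 frequencies are needed.
3 frequencies suffice: T2=3, T14=2, T4=2, T6=1, T8=1. No two conflicting transmitters share a frequency.

3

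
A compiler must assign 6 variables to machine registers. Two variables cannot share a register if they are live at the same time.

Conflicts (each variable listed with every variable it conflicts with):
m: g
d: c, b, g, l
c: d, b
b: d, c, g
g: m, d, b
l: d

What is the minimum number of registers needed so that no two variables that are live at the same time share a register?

3

d, b, g are mutually in conflict, so at least 3 registers are needed.
3 registers suffice: register 1 → {m, d}; register 2 → {c, g, l}; register 3 → {b}. Each listed conflict is separated.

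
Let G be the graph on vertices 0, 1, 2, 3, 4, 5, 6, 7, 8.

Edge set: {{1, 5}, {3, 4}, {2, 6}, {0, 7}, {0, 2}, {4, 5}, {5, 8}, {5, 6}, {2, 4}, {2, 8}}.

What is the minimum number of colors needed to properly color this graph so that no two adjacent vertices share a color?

0 and 2 are adjacent, so at least 2 colors are needed.
A valid assignment using 2 colors: 0=blue, 1=blue, 2=red, 3=red, 4=blue, 5=red, 6=blue, 7=red, 8=blue. No two adjacent vertices share a color.

2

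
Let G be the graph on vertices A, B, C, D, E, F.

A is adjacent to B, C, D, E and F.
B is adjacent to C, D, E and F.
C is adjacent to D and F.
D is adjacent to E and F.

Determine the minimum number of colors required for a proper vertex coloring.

A, B, C, D, F form a clique, so at least 5 colors are needed.
One proper 5-coloring: A=green, B=blue, C=purple, D=red, E=yellow, F=yellow. Each edge has distinct colors on its endpoints.

5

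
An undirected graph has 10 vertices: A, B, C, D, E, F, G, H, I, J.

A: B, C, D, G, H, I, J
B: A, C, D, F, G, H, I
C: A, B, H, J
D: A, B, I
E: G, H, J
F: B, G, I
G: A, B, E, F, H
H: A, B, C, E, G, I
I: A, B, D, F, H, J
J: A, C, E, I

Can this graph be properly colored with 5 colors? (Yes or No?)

Yes

The chromatic number is 4. A, B, C, H are mutually adjacent (a clique of size 4), so at least 4 colors are needed.
4 colors suffice: color red → {B, J}; color blue → {A, E, F}; color green → {D, H}; color yellow → {C, G, I}.
Since 5 ≥ 4, a proper 5-coloring certainly exists.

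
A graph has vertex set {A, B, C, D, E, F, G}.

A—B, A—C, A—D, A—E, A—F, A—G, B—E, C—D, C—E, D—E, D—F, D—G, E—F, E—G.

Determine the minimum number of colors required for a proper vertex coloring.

A, D, E, G are mutually adjacent (a clique of size 4), so at least 4 colors are needed.
4 colors suffice: color 1 → {E}; color 2 → {A}; color 3 → {B, D}; color 4 → {C, F, G}. Every edge joins two different colors.

4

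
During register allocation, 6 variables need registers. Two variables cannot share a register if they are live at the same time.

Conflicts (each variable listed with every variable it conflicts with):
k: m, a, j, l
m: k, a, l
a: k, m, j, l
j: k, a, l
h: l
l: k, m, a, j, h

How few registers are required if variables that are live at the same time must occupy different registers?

4

k, a, j, l are mutually in conflict, so at least 4 registers are needed.
4 registers suffice: register 1 → {l}; register 2 → {k, h}; register 3 → {a}; register 4 → {m, j}. Each listed conflict is separated.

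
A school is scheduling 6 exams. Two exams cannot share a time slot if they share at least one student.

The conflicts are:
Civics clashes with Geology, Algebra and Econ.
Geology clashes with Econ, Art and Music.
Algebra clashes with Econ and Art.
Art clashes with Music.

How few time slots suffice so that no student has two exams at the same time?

3

Geology, Art, Music are mutually in conflict, so at least 3 time slots are needed.
3 time slots suffice: time slot 1 → {Geology, Algebra}; time slot 2 → {Civics, Art}; time slot 3 → {Econ, Music}. Each listed conflict is separated.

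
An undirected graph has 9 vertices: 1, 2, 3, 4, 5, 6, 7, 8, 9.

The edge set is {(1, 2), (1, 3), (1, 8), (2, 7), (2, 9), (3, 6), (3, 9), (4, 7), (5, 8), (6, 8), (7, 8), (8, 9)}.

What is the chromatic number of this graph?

2

7 and 8 are adjacent, so at least 2 colors are needed.
2 colors suffice: color red → {2, 3, 4, 8}; color blue → {1, 5, 6, 7, 9}. No two adjacent vertices share a color.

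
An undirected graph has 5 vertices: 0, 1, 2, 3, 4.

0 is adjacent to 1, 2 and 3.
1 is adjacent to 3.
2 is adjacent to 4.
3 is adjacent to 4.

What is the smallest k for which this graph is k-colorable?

0, 1, 3 are pairwise adjacent, so at least 3 colors are needed.
3 colors suffice: 0=red, 1=green, 2=blue, 3=blue, 4=red. No two adjacent vertices share a color.

3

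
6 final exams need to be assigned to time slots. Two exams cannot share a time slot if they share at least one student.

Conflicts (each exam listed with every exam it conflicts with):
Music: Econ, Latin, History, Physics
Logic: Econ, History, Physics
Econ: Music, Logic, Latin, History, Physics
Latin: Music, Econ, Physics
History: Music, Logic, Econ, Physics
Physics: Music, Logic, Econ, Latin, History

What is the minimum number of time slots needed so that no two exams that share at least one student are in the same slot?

4

Music, Econ, Latin, Physics pairwise conflict, so at least 4 time slots are needed.
Using 4 time slots: Music=3, Logic=3, Econ=2, Latin=4, History=4, Physics=1. No two conflicting exams share a time slot.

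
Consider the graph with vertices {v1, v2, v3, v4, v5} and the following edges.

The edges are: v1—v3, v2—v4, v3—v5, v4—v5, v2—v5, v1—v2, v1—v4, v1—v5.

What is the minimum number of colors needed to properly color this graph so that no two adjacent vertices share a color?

v1, v2, v4, v5 are pairwise adjacent (a clique of size 4), so at least 4 colors are needed.
4 colors suffice: color 1 → {v5}; color 2 → {v1}; color 3 → {v2, v3}; color 4 → {v4}. Each edge has distinct colors on its endpoints.

4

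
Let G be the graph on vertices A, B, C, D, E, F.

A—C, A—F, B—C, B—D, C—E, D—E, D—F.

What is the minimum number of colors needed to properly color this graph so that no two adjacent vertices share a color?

The cycle B-D-F-A-C-B has odd length 5, so it cannot be 2-colored; at least 3 colors are needed.
3 colors suffice: color 1 → {C, D}; color 2 → {B, E, F}; color 3 → {A}. No two adjacent vertices share a color.

3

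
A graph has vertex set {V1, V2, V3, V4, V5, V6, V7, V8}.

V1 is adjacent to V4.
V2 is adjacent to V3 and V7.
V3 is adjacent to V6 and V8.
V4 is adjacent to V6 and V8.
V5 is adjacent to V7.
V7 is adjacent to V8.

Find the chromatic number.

V7 and V8 are adjacent, so at least 2 colors are needed.
2 colors suffice: color 1 → {V1, V2, V5, V6, V8}; color 2 → {V3, V4, V7}. Every edge joins two different colors.

2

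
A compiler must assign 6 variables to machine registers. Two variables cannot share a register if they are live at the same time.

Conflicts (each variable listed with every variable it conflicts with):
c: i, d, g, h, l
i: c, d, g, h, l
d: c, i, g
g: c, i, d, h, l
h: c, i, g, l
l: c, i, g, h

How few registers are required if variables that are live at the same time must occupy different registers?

5

c, i, g, h, l pairwise conflict, so at least 5 registers are needed.
5 registers suffice: register 1 → {c}; register 2 → {i}; register 3 → {g}; register 4 → {d, l}; register 5 → {h}. Each listed conflict is separated.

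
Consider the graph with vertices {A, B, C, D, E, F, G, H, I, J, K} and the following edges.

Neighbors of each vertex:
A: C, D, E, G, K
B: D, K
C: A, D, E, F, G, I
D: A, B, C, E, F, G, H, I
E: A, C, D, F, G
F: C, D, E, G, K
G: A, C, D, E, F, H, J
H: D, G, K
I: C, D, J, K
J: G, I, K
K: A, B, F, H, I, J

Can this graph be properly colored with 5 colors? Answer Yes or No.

The chromatic number is 5. C, D, E, F, G are pairwise adjacent (a clique of size 5), so at least 5 colors are needed.
5 colors suffice: color 1 → {D, K}; color 2 → {B, G, I}; color 3 → {C, H, J}; color 4 → {A, F}; color 5 → {E}.
That is already a proper 5-coloring.

Yes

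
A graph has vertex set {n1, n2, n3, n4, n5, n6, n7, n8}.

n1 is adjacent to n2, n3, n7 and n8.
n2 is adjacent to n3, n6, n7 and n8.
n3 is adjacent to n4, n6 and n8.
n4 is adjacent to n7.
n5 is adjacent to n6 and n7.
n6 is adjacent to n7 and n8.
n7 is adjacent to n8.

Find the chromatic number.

n1, n2, n7, n8 are pairwise adjacent (a clique of size 4), so at least 4 colors are needed.
One proper 4-coloring: n1=3, n2=4, n3=1, n4=2, n5=2, n6=3, n7=1, n8=2. Every edge joins two different colors.

4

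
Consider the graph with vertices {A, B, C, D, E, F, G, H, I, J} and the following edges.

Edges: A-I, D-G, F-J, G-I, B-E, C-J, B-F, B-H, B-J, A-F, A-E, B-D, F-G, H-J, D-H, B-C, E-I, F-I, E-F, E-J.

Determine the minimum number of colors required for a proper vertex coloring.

A, E, F, I are mutually adjacent (a clique of size 4), so at least 4 colors are needed.
4 colors suffice: color 1 → {C, F, H}; color 2 → {B, I}; color 3 → {E, G}; color 4 → {A, D, J}. No two adjacent vertices share a color.

4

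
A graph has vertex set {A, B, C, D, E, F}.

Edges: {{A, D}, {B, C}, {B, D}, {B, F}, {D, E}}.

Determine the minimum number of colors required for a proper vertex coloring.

D and E are adjacent, so at least 2 colors are needed.
2 colors suffice: color red → {A, B, E}; color blue → {C, D, F}. No two adjacent vertices share a color.

2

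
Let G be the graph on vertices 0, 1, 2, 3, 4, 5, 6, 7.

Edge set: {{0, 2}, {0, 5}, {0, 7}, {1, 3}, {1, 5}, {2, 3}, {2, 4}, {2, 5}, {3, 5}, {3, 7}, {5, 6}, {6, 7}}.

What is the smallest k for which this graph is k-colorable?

0, 2, 5 form a triangle, so at least 3 colors are needed.
A valid assignment using 3 colors: 0=c, 1=b, 2=b, 3=c, 4=a, 5=a, 6=b, 7=a. Every edge joins two different colors.

3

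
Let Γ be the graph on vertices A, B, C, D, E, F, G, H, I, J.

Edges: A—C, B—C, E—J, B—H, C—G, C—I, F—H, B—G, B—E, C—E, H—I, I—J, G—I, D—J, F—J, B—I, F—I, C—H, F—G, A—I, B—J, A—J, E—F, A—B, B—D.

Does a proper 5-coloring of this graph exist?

The chromatic number is 4. A, B, C, I are mutually adjacent (a clique of size 4), so at least 4 colors are needed.
A valid assignment using 4 colors: A=4, B=1, C=3, D=2, E=2, F=1, G=4, H=4, I=2, J=3.
Since 5 ≥ 4, a proper 5-coloring certainly exists.

Yes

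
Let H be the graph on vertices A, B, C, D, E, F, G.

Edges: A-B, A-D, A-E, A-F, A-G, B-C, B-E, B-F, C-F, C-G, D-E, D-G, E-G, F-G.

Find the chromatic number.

4

A, D, E, G are mutually adjacent (a clique of size 4), so at least 4 colors are needed.
4 colors suffice: color 1 → {A, C}; color 2 → {B, G}; color 3 → {E, F}; color 4 → {D}. Each edge has distinct colors on its endpoints.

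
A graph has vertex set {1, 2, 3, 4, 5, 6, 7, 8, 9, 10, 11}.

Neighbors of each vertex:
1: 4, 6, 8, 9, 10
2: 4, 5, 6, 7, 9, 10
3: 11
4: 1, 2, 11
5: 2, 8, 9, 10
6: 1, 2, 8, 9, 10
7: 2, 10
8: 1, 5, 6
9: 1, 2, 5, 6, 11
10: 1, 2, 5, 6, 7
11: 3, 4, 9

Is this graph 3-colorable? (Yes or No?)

Yes

The chromatic number is 3. 2, 6, 9 are mutually adjacent, so at least 3 colors are needed.
3 colors suffice: 1=red, 2=red, 3=blue, 4=blue, 5=green, 6=green, 7=green, 8=blue, 9=blue, 10=blue, 11=red.
That is already a proper 3-coloring.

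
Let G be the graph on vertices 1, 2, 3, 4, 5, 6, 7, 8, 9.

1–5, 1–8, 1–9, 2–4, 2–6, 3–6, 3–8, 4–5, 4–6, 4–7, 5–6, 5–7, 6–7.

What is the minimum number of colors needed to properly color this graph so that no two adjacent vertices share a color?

4, 5, 6, 7 form a clique, so at least 4 colors are needed.
A valid assignment using 4 colors: 1=red, 2=green, 3=blue, 4=blue, 5=green, 6=red, 7=yellow, 8=green, 9=blue. Each edge has distinct colors on its endpoints.

4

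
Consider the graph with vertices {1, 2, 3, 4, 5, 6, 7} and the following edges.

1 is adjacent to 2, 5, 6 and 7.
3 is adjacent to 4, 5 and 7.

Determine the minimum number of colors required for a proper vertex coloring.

2

3 and 7 are adjacent, so at least 2 colors are needed.
2 colors suffice: 1=a, 2=b, 3=a, 4=b, 5=b, 6=b, 7=b. Each edge has distinct colors on its endpoints.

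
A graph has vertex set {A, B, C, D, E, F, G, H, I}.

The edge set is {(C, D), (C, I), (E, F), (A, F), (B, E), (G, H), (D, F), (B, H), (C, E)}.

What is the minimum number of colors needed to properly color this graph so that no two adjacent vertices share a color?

D and F are adjacent, so at least 2 colors are needed.
2 colors suffice: color 1 → {B, C, F, G}; color 2 → {A, D, E, H, I}. Every edge joins two different colors.

2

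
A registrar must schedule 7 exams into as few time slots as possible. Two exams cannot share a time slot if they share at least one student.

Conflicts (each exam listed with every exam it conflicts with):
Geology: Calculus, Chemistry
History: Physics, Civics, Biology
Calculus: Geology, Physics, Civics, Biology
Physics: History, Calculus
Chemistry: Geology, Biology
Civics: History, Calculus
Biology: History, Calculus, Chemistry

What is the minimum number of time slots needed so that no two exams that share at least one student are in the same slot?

2

Calculus and Civics conflict, so at least 2 time slots are needed.
2 time slots suffice: Geology=2, History=1, Calculus=1, Physics=2, Chemistry=1, Civics=2, Biology=2. Each listed conflict is separated.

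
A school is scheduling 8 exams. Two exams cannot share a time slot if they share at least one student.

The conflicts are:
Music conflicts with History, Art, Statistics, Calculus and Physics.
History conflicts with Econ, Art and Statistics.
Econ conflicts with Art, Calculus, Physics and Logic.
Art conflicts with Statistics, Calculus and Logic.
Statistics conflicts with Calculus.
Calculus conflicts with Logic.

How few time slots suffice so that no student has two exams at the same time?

4

Music, History, Art, Statistics are mutually in conflict, so at least 4 time slots are needed.
A valid assignment using 4 time slots: Music=3, History=2, Econ=3, Art=1, Statistics=4, Calculus=2, Physics=1, Logic=4. No two conflicting exams share a time slot.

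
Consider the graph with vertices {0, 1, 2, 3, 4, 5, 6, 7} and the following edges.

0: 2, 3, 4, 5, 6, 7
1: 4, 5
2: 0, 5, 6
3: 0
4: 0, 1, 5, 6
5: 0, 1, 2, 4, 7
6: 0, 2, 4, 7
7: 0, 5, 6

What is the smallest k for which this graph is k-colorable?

0, 4, 6 are pairwise adjacent, so at least 3 colors are needed.
One proper 3-coloring: 0=a, 1=a, 2=c, 3=b, 4=c, 5=b, 6=b, 7=c. Every edge joins two different colors.

3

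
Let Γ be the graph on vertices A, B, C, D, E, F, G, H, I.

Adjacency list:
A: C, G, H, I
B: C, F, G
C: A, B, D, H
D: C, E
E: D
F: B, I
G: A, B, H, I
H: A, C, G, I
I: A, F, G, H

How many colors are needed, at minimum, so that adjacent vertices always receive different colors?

A, G, H, I are mutually adjacent (a clique of size 4), so at least 4 colors are needed.
4 colors suffice: color red → {A, B, D}; color blue → {C, E, I}; color green → {F, G}; color yellow → {H}. No two adjacent vertices share a color.

4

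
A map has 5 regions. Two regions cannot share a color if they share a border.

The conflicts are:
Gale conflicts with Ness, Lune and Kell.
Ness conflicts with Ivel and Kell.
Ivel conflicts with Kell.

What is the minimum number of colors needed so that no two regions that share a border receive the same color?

3

Gale, Ness, Kell pairwise conflict, so at least 3 colors are needed.
3 colors suffice: color 1 → {Gale, Ivel}; color 2 → {Ness, Lune}; color 3 → {Kell}. Each listed conflict is separated.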